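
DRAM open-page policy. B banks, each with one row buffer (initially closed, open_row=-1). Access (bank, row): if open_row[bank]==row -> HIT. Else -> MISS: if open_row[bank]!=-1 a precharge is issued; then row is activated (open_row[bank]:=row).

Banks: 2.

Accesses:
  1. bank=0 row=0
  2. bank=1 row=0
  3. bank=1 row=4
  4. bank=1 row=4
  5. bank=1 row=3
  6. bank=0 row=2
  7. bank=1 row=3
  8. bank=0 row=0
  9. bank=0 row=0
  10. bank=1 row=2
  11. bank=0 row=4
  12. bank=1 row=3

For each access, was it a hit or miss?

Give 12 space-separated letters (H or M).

Acc 1: bank0 row0 -> MISS (open row0); precharges=0
Acc 2: bank1 row0 -> MISS (open row0); precharges=0
Acc 3: bank1 row4 -> MISS (open row4); precharges=1
Acc 4: bank1 row4 -> HIT
Acc 5: bank1 row3 -> MISS (open row3); precharges=2
Acc 6: bank0 row2 -> MISS (open row2); precharges=3
Acc 7: bank1 row3 -> HIT
Acc 8: bank0 row0 -> MISS (open row0); precharges=4
Acc 9: bank0 row0 -> HIT
Acc 10: bank1 row2 -> MISS (open row2); precharges=5
Acc 11: bank0 row4 -> MISS (open row4); precharges=6
Acc 12: bank1 row3 -> MISS (open row3); precharges=7

Answer: M M M H M M H M H M M M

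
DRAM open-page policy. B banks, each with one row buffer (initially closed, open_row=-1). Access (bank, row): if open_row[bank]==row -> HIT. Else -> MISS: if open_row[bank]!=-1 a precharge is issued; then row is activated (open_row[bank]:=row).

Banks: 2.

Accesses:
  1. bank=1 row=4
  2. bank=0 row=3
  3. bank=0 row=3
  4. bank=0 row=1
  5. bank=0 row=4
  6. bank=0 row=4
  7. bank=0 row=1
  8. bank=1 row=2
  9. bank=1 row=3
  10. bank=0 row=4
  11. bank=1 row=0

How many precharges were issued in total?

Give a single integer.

Answer: 7

Derivation:
Acc 1: bank1 row4 -> MISS (open row4); precharges=0
Acc 2: bank0 row3 -> MISS (open row3); precharges=0
Acc 3: bank0 row3 -> HIT
Acc 4: bank0 row1 -> MISS (open row1); precharges=1
Acc 5: bank0 row4 -> MISS (open row4); precharges=2
Acc 6: bank0 row4 -> HIT
Acc 7: bank0 row1 -> MISS (open row1); precharges=3
Acc 8: bank1 row2 -> MISS (open row2); precharges=4
Acc 9: bank1 row3 -> MISS (open row3); precharges=5
Acc 10: bank0 row4 -> MISS (open row4); precharges=6
Acc 11: bank1 row0 -> MISS (open row0); precharges=7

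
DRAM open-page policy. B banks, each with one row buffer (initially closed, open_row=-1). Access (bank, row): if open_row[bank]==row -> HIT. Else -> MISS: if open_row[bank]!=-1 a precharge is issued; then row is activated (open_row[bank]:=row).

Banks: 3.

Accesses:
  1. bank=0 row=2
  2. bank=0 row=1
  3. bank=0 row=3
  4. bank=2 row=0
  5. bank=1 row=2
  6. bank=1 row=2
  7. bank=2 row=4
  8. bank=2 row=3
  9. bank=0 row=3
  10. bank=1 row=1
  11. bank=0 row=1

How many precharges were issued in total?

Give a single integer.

Acc 1: bank0 row2 -> MISS (open row2); precharges=0
Acc 2: bank0 row1 -> MISS (open row1); precharges=1
Acc 3: bank0 row3 -> MISS (open row3); precharges=2
Acc 4: bank2 row0 -> MISS (open row0); precharges=2
Acc 5: bank1 row2 -> MISS (open row2); precharges=2
Acc 6: bank1 row2 -> HIT
Acc 7: bank2 row4 -> MISS (open row4); precharges=3
Acc 8: bank2 row3 -> MISS (open row3); precharges=4
Acc 9: bank0 row3 -> HIT
Acc 10: bank1 row1 -> MISS (open row1); precharges=5
Acc 11: bank0 row1 -> MISS (open row1); precharges=6

Answer: 6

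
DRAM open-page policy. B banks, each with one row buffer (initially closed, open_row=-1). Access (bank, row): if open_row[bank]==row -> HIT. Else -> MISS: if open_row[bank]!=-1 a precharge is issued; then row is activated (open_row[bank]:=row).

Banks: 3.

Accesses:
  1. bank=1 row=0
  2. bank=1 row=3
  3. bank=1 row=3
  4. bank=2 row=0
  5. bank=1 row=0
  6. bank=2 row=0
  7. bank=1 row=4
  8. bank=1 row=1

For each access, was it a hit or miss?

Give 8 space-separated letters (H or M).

Acc 1: bank1 row0 -> MISS (open row0); precharges=0
Acc 2: bank1 row3 -> MISS (open row3); precharges=1
Acc 3: bank1 row3 -> HIT
Acc 4: bank2 row0 -> MISS (open row0); precharges=1
Acc 5: bank1 row0 -> MISS (open row0); precharges=2
Acc 6: bank2 row0 -> HIT
Acc 7: bank1 row4 -> MISS (open row4); precharges=3
Acc 8: bank1 row1 -> MISS (open row1); precharges=4

Answer: M M H M M H M M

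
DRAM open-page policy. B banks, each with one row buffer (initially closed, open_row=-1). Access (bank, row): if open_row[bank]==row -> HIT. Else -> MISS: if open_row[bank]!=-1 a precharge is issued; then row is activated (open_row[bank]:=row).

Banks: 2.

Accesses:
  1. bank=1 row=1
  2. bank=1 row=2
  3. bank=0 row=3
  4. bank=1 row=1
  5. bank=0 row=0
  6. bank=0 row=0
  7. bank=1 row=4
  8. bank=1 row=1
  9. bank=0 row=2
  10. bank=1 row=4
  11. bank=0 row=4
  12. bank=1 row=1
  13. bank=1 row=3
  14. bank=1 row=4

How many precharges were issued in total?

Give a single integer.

Answer: 11

Derivation:
Acc 1: bank1 row1 -> MISS (open row1); precharges=0
Acc 2: bank1 row2 -> MISS (open row2); precharges=1
Acc 3: bank0 row3 -> MISS (open row3); precharges=1
Acc 4: bank1 row1 -> MISS (open row1); precharges=2
Acc 5: bank0 row0 -> MISS (open row0); precharges=3
Acc 6: bank0 row0 -> HIT
Acc 7: bank1 row4 -> MISS (open row4); precharges=4
Acc 8: bank1 row1 -> MISS (open row1); precharges=5
Acc 9: bank0 row2 -> MISS (open row2); precharges=6
Acc 10: bank1 row4 -> MISS (open row4); precharges=7
Acc 11: bank0 row4 -> MISS (open row4); precharges=8
Acc 12: bank1 row1 -> MISS (open row1); precharges=9
Acc 13: bank1 row3 -> MISS (open row3); precharges=10
Acc 14: bank1 row4 -> MISS (open row4); precharges=11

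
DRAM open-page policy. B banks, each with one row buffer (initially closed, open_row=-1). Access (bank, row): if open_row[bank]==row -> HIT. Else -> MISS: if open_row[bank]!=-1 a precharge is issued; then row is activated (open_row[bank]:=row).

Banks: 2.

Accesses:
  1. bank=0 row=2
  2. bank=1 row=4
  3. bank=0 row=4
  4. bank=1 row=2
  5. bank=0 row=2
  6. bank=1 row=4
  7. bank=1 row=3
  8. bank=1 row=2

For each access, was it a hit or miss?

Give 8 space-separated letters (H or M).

Acc 1: bank0 row2 -> MISS (open row2); precharges=0
Acc 2: bank1 row4 -> MISS (open row4); precharges=0
Acc 3: bank0 row4 -> MISS (open row4); precharges=1
Acc 4: bank1 row2 -> MISS (open row2); precharges=2
Acc 5: bank0 row2 -> MISS (open row2); precharges=3
Acc 6: bank1 row4 -> MISS (open row4); precharges=4
Acc 7: bank1 row3 -> MISS (open row3); precharges=5
Acc 8: bank1 row2 -> MISS (open row2); precharges=6

Answer: M M M M M M M M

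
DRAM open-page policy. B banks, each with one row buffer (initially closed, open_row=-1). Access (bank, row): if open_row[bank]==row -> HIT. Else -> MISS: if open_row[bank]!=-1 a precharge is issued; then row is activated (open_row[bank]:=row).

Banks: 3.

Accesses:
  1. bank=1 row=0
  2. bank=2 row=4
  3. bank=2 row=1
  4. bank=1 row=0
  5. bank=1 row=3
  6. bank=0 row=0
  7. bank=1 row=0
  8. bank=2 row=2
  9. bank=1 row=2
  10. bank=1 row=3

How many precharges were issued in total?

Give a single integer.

Answer: 6

Derivation:
Acc 1: bank1 row0 -> MISS (open row0); precharges=0
Acc 2: bank2 row4 -> MISS (open row4); precharges=0
Acc 3: bank2 row1 -> MISS (open row1); precharges=1
Acc 4: bank1 row0 -> HIT
Acc 5: bank1 row3 -> MISS (open row3); precharges=2
Acc 6: bank0 row0 -> MISS (open row0); precharges=2
Acc 7: bank1 row0 -> MISS (open row0); precharges=3
Acc 8: bank2 row2 -> MISS (open row2); precharges=4
Acc 9: bank1 row2 -> MISS (open row2); precharges=5
Acc 10: bank1 row3 -> MISS (open row3); precharges=6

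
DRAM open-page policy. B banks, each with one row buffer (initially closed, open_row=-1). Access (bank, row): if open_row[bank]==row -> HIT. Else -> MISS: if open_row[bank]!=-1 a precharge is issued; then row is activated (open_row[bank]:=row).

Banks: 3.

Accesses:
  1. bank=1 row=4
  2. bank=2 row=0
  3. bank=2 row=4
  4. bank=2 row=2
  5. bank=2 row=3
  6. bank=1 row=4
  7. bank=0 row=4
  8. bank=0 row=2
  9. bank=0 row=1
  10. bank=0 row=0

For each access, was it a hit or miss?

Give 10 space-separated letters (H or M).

Acc 1: bank1 row4 -> MISS (open row4); precharges=0
Acc 2: bank2 row0 -> MISS (open row0); precharges=0
Acc 3: bank2 row4 -> MISS (open row4); precharges=1
Acc 4: bank2 row2 -> MISS (open row2); precharges=2
Acc 5: bank2 row3 -> MISS (open row3); precharges=3
Acc 6: bank1 row4 -> HIT
Acc 7: bank0 row4 -> MISS (open row4); precharges=3
Acc 8: bank0 row2 -> MISS (open row2); precharges=4
Acc 9: bank0 row1 -> MISS (open row1); precharges=5
Acc 10: bank0 row0 -> MISS (open row0); precharges=6

Answer: M M M M M H M M M M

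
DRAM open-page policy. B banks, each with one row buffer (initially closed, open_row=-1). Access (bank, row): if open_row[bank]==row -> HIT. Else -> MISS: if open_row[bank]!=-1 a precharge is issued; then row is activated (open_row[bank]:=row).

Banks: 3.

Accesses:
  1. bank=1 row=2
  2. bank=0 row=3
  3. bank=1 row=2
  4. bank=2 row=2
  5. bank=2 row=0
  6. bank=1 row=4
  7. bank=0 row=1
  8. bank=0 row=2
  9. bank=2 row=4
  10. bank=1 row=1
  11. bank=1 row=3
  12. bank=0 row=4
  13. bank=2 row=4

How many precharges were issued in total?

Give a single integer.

Answer: 8

Derivation:
Acc 1: bank1 row2 -> MISS (open row2); precharges=0
Acc 2: bank0 row3 -> MISS (open row3); precharges=0
Acc 3: bank1 row2 -> HIT
Acc 4: bank2 row2 -> MISS (open row2); precharges=0
Acc 5: bank2 row0 -> MISS (open row0); precharges=1
Acc 6: bank1 row4 -> MISS (open row4); precharges=2
Acc 7: bank0 row1 -> MISS (open row1); precharges=3
Acc 8: bank0 row2 -> MISS (open row2); precharges=4
Acc 9: bank2 row4 -> MISS (open row4); precharges=5
Acc 10: bank1 row1 -> MISS (open row1); precharges=6
Acc 11: bank1 row3 -> MISS (open row3); precharges=7
Acc 12: bank0 row4 -> MISS (open row4); precharges=8
Acc 13: bank2 row4 -> HIT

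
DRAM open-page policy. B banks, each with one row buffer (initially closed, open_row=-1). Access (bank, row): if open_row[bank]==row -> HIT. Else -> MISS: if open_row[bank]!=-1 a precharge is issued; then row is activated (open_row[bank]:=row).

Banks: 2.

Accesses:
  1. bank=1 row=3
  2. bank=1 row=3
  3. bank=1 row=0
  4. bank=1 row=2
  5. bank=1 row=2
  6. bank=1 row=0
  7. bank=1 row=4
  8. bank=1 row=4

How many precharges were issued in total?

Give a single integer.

Acc 1: bank1 row3 -> MISS (open row3); precharges=0
Acc 2: bank1 row3 -> HIT
Acc 3: bank1 row0 -> MISS (open row0); precharges=1
Acc 4: bank1 row2 -> MISS (open row2); precharges=2
Acc 5: bank1 row2 -> HIT
Acc 6: bank1 row0 -> MISS (open row0); precharges=3
Acc 7: bank1 row4 -> MISS (open row4); precharges=4
Acc 8: bank1 row4 -> HIT

Answer: 4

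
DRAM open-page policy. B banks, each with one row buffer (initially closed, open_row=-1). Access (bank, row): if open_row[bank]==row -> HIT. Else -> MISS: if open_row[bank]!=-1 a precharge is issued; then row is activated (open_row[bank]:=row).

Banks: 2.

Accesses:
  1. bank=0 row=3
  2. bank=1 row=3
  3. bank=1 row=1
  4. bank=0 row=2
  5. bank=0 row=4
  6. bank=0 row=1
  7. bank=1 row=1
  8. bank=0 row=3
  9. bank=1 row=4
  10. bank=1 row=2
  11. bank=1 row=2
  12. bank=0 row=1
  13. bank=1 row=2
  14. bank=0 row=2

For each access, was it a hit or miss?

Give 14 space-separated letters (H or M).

Answer: M M M M M M H M M M H M H M

Derivation:
Acc 1: bank0 row3 -> MISS (open row3); precharges=0
Acc 2: bank1 row3 -> MISS (open row3); precharges=0
Acc 3: bank1 row1 -> MISS (open row1); precharges=1
Acc 4: bank0 row2 -> MISS (open row2); precharges=2
Acc 5: bank0 row4 -> MISS (open row4); precharges=3
Acc 6: bank0 row1 -> MISS (open row1); precharges=4
Acc 7: bank1 row1 -> HIT
Acc 8: bank0 row3 -> MISS (open row3); precharges=5
Acc 9: bank1 row4 -> MISS (open row4); precharges=6
Acc 10: bank1 row2 -> MISS (open row2); precharges=7
Acc 11: bank1 row2 -> HIT
Acc 12: bank0 row1 -> MISS (open row1); precharges=8
Acc 13: bank1 row2 -> HIT
Acc 14: bank0 row2 -> MISS (open row2); precharges=9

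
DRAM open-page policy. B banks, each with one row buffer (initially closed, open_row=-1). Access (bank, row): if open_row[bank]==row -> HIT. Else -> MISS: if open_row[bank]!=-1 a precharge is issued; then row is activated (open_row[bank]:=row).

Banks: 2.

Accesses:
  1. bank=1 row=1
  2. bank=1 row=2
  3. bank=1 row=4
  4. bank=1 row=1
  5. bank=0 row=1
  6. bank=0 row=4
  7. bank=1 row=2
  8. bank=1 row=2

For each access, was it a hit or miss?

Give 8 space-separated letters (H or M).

Acc 1: bank1 row1 -> MISS (open row1); precharges=0
Acc 2: bank1 row2 -> MISS (open row2); precharges=1
Acc 3: bank1 row4 -> MISS (open row4); precharges=2
Acc 4: bank1 row1 -> MISS (open row1); precharges=3
Acc 5: bank0 row1 -> MISS (open row1); precharges=3
Acc 6: bank0 row4 -> MISS (open row4); precharges=4
Acc 7: bank1 row2 -> MISS (open row2); precharges=5
Acc 8: bank1 row2 -> HIT

Answer: M M M M M M M H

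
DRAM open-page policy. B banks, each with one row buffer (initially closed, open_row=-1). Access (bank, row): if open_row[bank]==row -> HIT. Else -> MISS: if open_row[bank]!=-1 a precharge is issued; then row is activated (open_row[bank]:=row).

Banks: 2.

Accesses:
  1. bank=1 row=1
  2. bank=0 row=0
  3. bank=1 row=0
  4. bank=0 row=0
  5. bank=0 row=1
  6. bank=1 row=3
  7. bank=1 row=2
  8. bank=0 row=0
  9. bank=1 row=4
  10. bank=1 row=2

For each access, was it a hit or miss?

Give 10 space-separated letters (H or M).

Acc 1: bank1 row1 -> MISS (open row1); precharges=0
Acc 2: bank0 row0 -> MISS (open row0); precharges=0
Acc 3: bank1 row0 -> MISS (open row0); precharges=1
Acc 4: bank0 row0 -> HIT
Acc 5: bank0 row1 -> MISS (open row1); precharges=2
Acc 6: bank1 row3 -> MISS (open row3); precharges=3
Acc 7: bank1 row2 -> MISS (open row2); precharges=4
Acc 8: bank0 row0 -> MISS (open row0); precharges=5
Acc 9: bank1 row4 -> MISS (open row4); precharges=6
Acc 10: bank1 row2 -> MISS (open row2); precharges=7

Answer: M M M H M M M M M M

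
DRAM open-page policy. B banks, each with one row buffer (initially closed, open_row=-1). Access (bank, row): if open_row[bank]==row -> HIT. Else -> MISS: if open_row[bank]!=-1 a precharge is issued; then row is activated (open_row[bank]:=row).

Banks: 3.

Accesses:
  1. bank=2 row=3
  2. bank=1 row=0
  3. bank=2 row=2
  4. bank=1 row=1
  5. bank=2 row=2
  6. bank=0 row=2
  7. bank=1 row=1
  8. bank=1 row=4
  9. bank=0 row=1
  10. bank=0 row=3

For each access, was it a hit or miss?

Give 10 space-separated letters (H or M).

Answer: M M M M H M H M M M

Derivation:
Acc 1: bank2 row3 -> MISS (open row3); precharges=0
Acc 2: bank1 row0 -> MISS (open row0); precharges=0
Acc 3: bank2 row2 -> MISS (open row2); precharges=1
Acc 4: bank1 row1 -> MISS (open row1); precharges=2
Acc 5: bank2 row2 -> HIT
Acc 6: bank0 row2 -> MISS (open row2); precharges=2
Acc 7: bank1 row1 -> HIT
Acc 8: bank1 row4 -> MISS (open row4); precharges=3
Acc 9: bank0 row1 -> MISS (open row1); precharges=4
Acc 10: bank0 row3 -> MISS (open row3); precharges=5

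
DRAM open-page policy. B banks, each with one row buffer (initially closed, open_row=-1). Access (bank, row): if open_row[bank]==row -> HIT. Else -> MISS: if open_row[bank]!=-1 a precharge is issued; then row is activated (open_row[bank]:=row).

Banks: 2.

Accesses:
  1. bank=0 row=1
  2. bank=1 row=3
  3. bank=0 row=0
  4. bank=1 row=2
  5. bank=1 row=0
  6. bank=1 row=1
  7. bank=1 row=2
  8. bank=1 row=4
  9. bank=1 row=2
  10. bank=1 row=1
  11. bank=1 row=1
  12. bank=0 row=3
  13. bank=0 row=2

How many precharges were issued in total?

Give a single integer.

Acc 1: bank0 row1 -> MISS (open row1); precharges=0
Acc 2: bank1 row3 -> MISS (open row3); precharges=0
Acc 3: bank0 row0 -> MISS (open row0); precharges=1
Acc 4: bank1 row2 -> MISS (open row2); precharges=2
Acc 5: bank1 row0 -> MISS (open row0); precharges=3
Acc 6: bank1 row1 -> MISS (open row1); precharges=4
Acc 7: bank1 row2 -> MISS (open row2); precharges=5
Acc 8: bank1 row4 -> MISS (open row4); precharges=6
Acc 9: bank1 row2 -> MISS (open row2); precharges=7
Acc 10: bank1 row1 -> MISS (open row1); precharges=8
Acc 11: bank1 row1 -> HIT
Acc 12: bank0 row3 -> MISS (open row3); precharges=9
Acc 13: bank0 row2 -> MISS (open row2); precharges=10

Answer: 10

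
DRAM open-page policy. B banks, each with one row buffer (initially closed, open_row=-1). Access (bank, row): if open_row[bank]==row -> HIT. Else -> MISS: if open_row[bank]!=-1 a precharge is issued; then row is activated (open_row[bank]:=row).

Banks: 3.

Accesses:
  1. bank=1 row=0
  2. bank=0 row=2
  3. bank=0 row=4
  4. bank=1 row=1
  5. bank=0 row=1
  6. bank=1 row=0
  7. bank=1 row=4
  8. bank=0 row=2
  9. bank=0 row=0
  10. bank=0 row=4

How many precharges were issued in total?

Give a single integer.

Answer: 8

Derivation:
Acc 1: bank1 row0 -> MISS (open row0); precharges=0
Acc 2: bank0 row2 -> MISS (open row2); precharges=0
Acc 3: bank0 row4 -> MISS (open row4); precharges=1
Acc 4: bank1 row1 -> MISS (open row1); precharges=2
Acc 5: bank0 row1 -> MISS (open row1); precharges=3
Acc 6: bank1 row0 -> MISS (open row0); precharges=4
Acc 7: bank1 row4 -> MISS (open row4); precharges=5
Acc 8: bank0 row2 -> MISS (open row2); precharges=6
Acc 9: bank0 row0 -> MISS (open row0); precharges=7
Acc 10: bank0 row4 -> MISS (open row4); precharges=8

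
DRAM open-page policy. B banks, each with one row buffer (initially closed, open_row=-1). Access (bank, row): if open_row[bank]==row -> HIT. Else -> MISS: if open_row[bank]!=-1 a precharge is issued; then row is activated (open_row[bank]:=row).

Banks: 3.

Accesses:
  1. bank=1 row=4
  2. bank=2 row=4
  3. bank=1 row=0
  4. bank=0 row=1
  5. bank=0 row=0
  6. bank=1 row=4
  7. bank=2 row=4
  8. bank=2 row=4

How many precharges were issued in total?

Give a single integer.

Answer: 3

Derivation:
Acc 1: bank1 row4 -> MISS (open row4); precharges=0
Acc 2: bank2 row4 -> MISS (open row4); precharges=0
Acc 3: bank1 row0 -> MISS (open row0); precharges=1
Acc 4: bank0 row1 -> MISS (open row1); precharges=1
Acc 5: bank0 row0 -> MISS (open row0); precharges=2
Acc 6: bank1 row4 -> MISS (open row4); precharges=3
Acc 7: bank2 row4 -> HIT
Acc 8: bank2 row4 -> HIT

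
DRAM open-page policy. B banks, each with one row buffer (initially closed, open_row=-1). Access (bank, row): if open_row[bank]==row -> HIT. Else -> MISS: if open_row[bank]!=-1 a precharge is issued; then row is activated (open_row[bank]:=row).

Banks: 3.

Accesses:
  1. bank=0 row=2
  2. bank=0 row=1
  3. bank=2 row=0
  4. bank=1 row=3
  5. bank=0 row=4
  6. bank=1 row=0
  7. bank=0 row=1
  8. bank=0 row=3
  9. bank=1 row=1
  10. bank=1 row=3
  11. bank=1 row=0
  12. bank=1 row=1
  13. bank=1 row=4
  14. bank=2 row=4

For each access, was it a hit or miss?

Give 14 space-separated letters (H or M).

Acc 1: bank0 row2 -> MISS (open row2); precharges=0
Acc 2: bank0 row1 -> MISS (open row1); precharges=1
Acc 3: bank2 row0 -> MISS (open row0); precharges=1
Acc 4: bank1 row3 -> MISS (open row3); precharges=1
Acc 5: bank0 row4 -> MISS (open row4); precharges=2
Acc 6: bank1 row0 -> MISS (open row0); precharges=3
Acc 7: bank0 row1 -> MISS (open row1); precharges=4
Acc 8: bank0 row3 -> MISS (open row3); precharges=5
Acc 9: bank1 row1 -> MISS (open row1); precharges=6
Acc 10: bank1 row3 -> MISS (open row3); precharges=7
Acc 11: bank1 row0 -> MISS (open row0); precharges=8
Acc 12: bank1 row1 -> MISS (open row1); precharges=9
Acc 13: bank1 row4 -> MISS (open row4); precharges=10
Acc 14: bank2 row4 -> MISS (open row4); precharges=11

Answer: M M M M M M M M M M M M M M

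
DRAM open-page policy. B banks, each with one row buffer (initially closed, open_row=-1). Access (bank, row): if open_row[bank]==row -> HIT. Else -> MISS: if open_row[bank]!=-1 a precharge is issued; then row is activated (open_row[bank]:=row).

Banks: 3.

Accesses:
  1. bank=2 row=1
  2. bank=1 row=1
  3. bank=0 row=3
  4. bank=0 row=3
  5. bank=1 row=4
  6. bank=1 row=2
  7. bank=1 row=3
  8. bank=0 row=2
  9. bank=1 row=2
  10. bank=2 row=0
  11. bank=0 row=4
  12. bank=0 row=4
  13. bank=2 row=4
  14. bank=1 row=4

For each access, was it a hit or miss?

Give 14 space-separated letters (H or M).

Acc 1: bank2 row1 -> MISS (open row1); precharges=0
Acc 2: bank1 row1 -> MISS (open row1); precharges=0
Acc 3: bank0 row3 -> MISS (open row3); precharges=0
Acc 4: bank0 row3 -> HIT
Acc 5: bank1 row4 -> MISS (open row4); precharges=1
Acc 6: bank1 row2 -> MISS (open row2); precharges=2
Acc 7: bank1 row3 -> MISS (open row3); precharges=3
Acc 8: bank0 row2 -> MISS (open row2); precharges=4
Acc 9: bank1 row2 -> MISS (open row2); precharges=5
Acc 10: bank2 row0 -> MISS (open row0); precharges=6
Acc 11: bank0 row4 -> MISS (open row4); precharges=7
Acc 12: bank0 row4 -> HIT
Acc 13: bank2 row4 -> MISS (open row4); precharges=8
Acc 14: bank1 row4 -> MISS (open row4); precharges=9

Answer: M M M H M M M M M M M H M M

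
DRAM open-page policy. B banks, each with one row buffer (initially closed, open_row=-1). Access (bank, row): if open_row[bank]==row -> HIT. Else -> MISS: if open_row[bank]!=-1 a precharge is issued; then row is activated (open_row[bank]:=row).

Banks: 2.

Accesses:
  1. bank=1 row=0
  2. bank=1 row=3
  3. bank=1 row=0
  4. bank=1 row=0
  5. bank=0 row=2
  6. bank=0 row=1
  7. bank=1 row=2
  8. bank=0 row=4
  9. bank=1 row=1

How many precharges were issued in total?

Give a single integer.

Answer: 6

Derivation:
Acc 1: bank1 row0 -> MISS (open row0); precharges=0
Acc 2: bank1 row3 -> MISS (open row3); precharges=1
Acc 3: bank1 row0 -> MISS (open row0); precharges=2
Acc 4: bank1 row0 -> HIT
Acc 5: bank0 row2 -> MISS (open row2); precharges=2
Acc 6: bank0 row1 -> MISS (open row1); precharges=3
Acc 7: bank1 row2 -> MISS (open row2); precharges=4
Acc 8: bank0 row4 -> MISS (open row4); precharges=5
Acc 9: bank1 row1 -> MISS (open row1); precharges=6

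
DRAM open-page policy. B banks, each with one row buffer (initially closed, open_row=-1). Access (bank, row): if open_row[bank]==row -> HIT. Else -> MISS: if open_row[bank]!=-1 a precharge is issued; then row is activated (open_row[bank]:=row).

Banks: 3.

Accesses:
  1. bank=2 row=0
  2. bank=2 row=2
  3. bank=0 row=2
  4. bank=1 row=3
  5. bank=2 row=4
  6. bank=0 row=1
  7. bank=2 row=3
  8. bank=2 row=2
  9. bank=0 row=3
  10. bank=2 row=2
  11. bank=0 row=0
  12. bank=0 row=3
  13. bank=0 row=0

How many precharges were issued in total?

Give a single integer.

Answer: 9

Derivation:
Acc 1: bank2 row0 -> MISS (open row0); precharges=0
Acc 2: bank2 row2 -> MISS (open row2); precharges=1
Acc 3: bank0 row2 -> MISS (open row2); precharges=1
Acc 4: bank1 row3 -> MISS (open row3); precharges=1
Acc 5: bank2 row4 -> MISS (open row4); precharges=2
Acc 6: bank0 row1 -> MISS (open row1); precharges=3
Acc 7: bank2 row3 -> MISS (open row3); precharges=4
Acc 8: bank2 row2 -> MISS (open row2); precharges=5
Acc 9: bank0 row3 -> MISS (open row3); precharges=6
Acc 10: bank2 row2 -> HIT
Acc 11: bank0 row0 -> MISS (open row0); precharges=7
Acc 12: bank0 row3 -> MISS (open row3); precharges=8
Acc 13: bank0 row0 -> MISS (open row0); precharges=9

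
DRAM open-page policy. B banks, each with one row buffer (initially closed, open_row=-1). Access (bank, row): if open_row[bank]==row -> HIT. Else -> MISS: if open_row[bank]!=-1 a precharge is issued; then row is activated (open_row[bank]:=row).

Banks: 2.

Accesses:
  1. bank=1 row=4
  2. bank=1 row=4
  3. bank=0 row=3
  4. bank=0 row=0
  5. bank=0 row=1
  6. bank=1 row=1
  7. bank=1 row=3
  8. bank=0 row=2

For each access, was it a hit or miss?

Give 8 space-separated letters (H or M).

Acc 1: bank1 row4 -> MISS (open row4); precharges=0
Acc 2: bank1 row4 -> HIT
Acc 3: bank0 row3 -> MISS (open row3); precharges=0
Acc 4: bank0 row0 -> MISS (open row0); precharges=1
Acc 5: bank0 row1 -> MISS (open row1); precharges=2
Acc 6: bank1 row1 -> MISS (open row1); precharges=3
Acc 7: bank1 row3 -> MISS (open row3); precharges=4
Acc 8: bank0 row2 -> MISS (open row2); precharges=5

Answer: M H M M M M M M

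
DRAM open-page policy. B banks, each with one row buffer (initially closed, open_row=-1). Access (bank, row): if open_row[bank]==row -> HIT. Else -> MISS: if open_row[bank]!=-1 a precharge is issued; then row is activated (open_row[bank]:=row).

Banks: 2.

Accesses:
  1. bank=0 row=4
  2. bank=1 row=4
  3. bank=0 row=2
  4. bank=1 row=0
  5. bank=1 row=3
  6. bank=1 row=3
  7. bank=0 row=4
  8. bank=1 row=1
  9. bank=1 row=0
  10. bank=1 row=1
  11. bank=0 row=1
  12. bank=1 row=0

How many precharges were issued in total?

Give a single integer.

Acc 1: bank0 row4 -> MISS (open row4); precharges=0
Acc 2: bank1 row4 -> MISS (open row4); precharges=0
Acc 3: bank0 row2 -> MISS (open row2); precharges=1
Acc 4: bank1 row0 -> MISS (open row0); precharges=2
Acc 5: bank1 row3 -> MISS (open row3); precharges=3
Acc 6: bank1 row3 -> HIT
Acc 7: bank0 row4 -> MISS (open row4); precharges=4
Acc 8: bank1 row1 -> MISS (open row1); precharges=5
Acc 9: bank1 row0 -> MISS (open row0); precharges=6
Acc 10: bank1 row1 -> MISS (open row1); precharges=7
Acc 11: bank0 row1 -> MISS (open row1); precharges=8
Acc 12: bank1 row0 -> MISS (open row0); precharges=9

Answer: 9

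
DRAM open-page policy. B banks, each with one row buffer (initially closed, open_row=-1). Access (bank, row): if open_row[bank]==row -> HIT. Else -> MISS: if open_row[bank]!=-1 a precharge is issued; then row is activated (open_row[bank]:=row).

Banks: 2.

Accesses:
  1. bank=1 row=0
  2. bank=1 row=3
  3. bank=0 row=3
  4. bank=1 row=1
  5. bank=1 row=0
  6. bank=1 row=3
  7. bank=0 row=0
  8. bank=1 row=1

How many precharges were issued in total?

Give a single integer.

Answer: 6

Derivation:
Acc 1: bank1 row0 -> MISS (open row0); precharges=0
Acc 2: bank1 row3 -> MISS (open row3); precharges=1
Acc 3: bank0 row3 -> MISS (open row3); precharges=1
Acc 4: bank1 row1 -> MISS (open row1); precharges=2
Acc 5: bank1 row0 -> MISS (open row0); precharges=3
Acc 6: bank1 row3 -> MISS (open row3); precharges=4
Acc 7: bank0 row0 -> MISS (open row0); precharges=5
Acc 8: bank1 row1 -> MISS (open row1); precharges=6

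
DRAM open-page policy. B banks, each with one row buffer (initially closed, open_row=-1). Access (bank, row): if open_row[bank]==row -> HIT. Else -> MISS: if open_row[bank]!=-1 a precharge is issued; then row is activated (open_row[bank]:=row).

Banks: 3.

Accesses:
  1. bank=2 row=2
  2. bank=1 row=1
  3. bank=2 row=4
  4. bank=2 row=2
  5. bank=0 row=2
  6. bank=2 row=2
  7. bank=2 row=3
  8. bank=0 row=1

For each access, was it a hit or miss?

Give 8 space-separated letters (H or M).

Answer: M M M M M H M M

Derivation:
Acc 1: bank2 row2 -> MISS (open row2); precharges=0
Acc 2: bank1 row1 -> MISS (open row1); precharges=0
Acc 3: bank2 row4 -> MISS (open row4); precharges=1
Acc 4: bank2 row2 -> MISS (open row2); precharges=2
Acc 5: bank0 row2 -> MISS (open row2); precharges=2
Acc 6: bank2 row2 -> HIT
Acc 7: bank2 row3 -> MISS (open row3); precharges=3
Acc 8: bank0 row1 -> MISS (open row1); precharges=4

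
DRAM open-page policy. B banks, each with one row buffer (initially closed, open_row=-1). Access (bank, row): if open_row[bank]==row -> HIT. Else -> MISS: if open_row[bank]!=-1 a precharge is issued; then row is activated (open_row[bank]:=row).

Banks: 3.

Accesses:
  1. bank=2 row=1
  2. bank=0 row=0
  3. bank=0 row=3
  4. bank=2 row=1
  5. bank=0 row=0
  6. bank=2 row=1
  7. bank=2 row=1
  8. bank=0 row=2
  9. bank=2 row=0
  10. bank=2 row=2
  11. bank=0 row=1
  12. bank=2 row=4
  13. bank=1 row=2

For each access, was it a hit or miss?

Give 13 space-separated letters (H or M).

Acc 1: bank2 row1 -> MISS (open row1); precharges=0
Acc 2: bank0 row0 -> MISS (open row0); precharges=0
Acc 3: bank0 row3 -> MISS (open row3); precharges=1
Acc 4: bank2 row1 -> HIT
Acc 5: bank0 row0 -> MISS (open row0); precharges=2
Acc 6: bank2 row1 -> HIT
Acc 7: bank2 row1 -> HIT
Acc 8: bank0 row2 -> MISS (open row2); precharges=3
Acc 9: bank2 row0 -> MISS (open row0); precharges=4
Acc 10: bank2 row2 -> MISS (open row2); precharges=5
Acc 11: bank0 row1 -> MISS (open row1); precharges=6
Acc 12: bank2 row4 -> MISS (open row4); precharges=7
Acc 13: bank1 row2 -> MISS (open row2); precharges=7

Answer: M M M H M H H M M M M M M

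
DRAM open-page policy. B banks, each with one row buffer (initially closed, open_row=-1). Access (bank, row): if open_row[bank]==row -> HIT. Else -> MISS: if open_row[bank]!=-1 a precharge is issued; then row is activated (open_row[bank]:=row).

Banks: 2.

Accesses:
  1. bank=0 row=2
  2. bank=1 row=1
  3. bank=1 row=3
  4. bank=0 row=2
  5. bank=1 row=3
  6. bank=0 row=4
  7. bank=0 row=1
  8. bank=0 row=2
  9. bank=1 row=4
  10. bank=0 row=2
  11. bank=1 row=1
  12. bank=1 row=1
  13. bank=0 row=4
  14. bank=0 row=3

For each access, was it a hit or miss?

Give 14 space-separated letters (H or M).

Answer: M M M H H M M M M H M H M M

Derivation:
Acc 1: bank0 row2 -> MISS (open row2); precharges=0
Acc 2: bank1 row1 -> MISS (open row1); precharges=0
Acc 3: bank1 row3 -> MISS (open row3); precharges=1
Acc 4: bank0 row2 -> HIT
Acc 5: bank1 row3 -> HIT
Acc 6: bank0 row4 -> MISS (open row4); precharges=2
Acc 7: bank0 row1 -> MISS (open row1); precharges=3
Acc 8: bank0 row2 -> MISS (open row2); precharges=4
Acc 9: bank1 row4 -> MISS (open row4); precharges=5
Acc 10: bank0 row2 -> HIT
Acc 11: bank1 row1 -> MISS (open row1); precharges=6
Acc 12: bank1 row1 -> HIT
Acc 13: bank0 row4 -> MISS (open row4); precharges=7
Acc 14: bank0 row3 -> MISS (open row3); precharges=8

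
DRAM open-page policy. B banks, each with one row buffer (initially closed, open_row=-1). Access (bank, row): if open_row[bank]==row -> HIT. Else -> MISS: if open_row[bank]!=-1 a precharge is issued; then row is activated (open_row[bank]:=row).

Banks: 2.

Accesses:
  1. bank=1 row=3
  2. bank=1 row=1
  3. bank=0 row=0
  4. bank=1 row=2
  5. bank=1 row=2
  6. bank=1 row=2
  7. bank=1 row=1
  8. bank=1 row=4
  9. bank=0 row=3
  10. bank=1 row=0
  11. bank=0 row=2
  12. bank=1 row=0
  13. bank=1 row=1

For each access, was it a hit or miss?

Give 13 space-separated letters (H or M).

Answer: M M M M H H M M M M M H M

Derivation:
Acc 1: bank1 row3 -> MISS (open row3); precharges=0
Acc 2: bank1 row1 -> MISS (open row1); precharges=1
Acc 3: bank0 row0 -> MISS (open row0); precharges=1
Acc 4: bank1 row2 -> MISS (open row2); precharges=2
Acc 5: bank1 row2 -> HIT
Acc 6: bank1 row2 -> HIT
Acc 7: bank1 row1 -> MISS (open row1); precharges=3
Acc 8: bank1 row4 -> MISS (open row4); precharges=4
Acc 9: bank0 row3 -> MISS (open row3); precharges=5
Acc 10: bank1 row0 -> MISS (open row0); precharges=6
Acc 11: bank0 row2 -> MISS (open row2); precharges=7
Acc 12: bank1 row0 -> HIT
Acc 13: bank1 row1 -> MISS (open row1); precharges=8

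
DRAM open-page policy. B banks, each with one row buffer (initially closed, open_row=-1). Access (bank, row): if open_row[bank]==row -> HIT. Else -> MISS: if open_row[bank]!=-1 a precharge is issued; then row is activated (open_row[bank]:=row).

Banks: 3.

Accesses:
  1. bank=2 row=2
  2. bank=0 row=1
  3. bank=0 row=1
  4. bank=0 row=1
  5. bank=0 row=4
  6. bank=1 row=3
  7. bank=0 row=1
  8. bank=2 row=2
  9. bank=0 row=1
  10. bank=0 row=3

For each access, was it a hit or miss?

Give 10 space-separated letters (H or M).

Answer: M M H H M M M H H M

Derivation:
Acc 1: bank2 row2 -> MISS (open row2); precharges=0
Acc 2: bank0 row1 -> MISS (open row1); precharges=0
Acc 3: bank0 row1 -> HIT
Acc 4: bank0 row1 -> HIT
Acc 5: bank0 row4 -> MISS (open row4); precharges=1
Acc 6: bank1 row3 -> MISS (open row3); precharges=1
Acc 7: bank0 row1 -> MISS (open row1); precharges=2
Acc 8: bank2 row2 -> HIT
Acc 9: bank0 row1 -> HIT
Acc 10: bank0 row3 -> MISS (open row3); precharges=3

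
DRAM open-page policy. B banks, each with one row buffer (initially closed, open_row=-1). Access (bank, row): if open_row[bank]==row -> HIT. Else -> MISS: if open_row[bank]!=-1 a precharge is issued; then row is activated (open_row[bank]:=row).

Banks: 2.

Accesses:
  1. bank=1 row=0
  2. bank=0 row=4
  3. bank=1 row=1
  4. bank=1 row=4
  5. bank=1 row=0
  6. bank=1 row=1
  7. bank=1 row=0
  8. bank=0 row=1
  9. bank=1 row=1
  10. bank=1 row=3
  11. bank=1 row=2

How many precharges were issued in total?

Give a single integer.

Acc 1: bank1 row0 -> MISS (open row0); precharges=0
Acc 2: bank0 row4 -> MISS (open row4); precharges=0
Acc 3: bank1 row1 -> MISS (open row1); precharges=1
Acc 4: bank1 row4 -> MISS (open row4); precharges=2
Acc 5: bank1 row0 -> MISS (open row0); precharges=3
Acc 6: bank1 row1 -> MISS (open row1); precharges=4
Acc 7: bank1 row0 -> MISS (open row0); precharges=5
Acc 8: bank0 row1 -> MISS (open row1); precharges=6
Acc 9: bank1 row1 -> MISS (open row1); precharges=7
Acc 10: bank1 row3 -> MISS (open row3); precharges=8
Acc 11: bank1 row2 -> MISS (open row2); precharges=9

Answer: 9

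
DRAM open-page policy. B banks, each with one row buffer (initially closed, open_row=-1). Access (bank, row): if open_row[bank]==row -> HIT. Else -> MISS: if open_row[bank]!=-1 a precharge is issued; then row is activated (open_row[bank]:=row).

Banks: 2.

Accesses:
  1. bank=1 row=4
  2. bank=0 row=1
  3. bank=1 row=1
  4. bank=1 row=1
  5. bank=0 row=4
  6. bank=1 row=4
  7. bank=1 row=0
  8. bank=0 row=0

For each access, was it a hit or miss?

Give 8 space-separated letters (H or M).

Acc 1: bank1 row4 -> MISS (open row4); precharges=0
Acc 2: bank0 row1 -> MISS (open row1); precharges=0
Acc 3: bank1 row1 -> MISS (open row1); precharges=1
Acc 4: bank1 row1 -> HIT
Acc 5: bank0 row4 -> MISS (open row4); precharges=2
Acc 6: bank1 row4 -> MISS (open row4); precharges=3
Acc 7: bank1 row0 -> MISS (open row0); precharges=4
Acc 8: bank0 row0 -> MISS (open row0); precharges=5

Answer: M M M H M M M M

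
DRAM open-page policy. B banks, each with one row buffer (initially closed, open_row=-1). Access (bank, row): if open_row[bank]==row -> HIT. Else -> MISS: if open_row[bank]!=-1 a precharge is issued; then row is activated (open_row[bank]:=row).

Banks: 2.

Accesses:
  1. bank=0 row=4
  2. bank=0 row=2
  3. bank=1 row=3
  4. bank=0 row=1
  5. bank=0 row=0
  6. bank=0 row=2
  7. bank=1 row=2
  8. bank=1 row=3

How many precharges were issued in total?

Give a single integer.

Acc 1: bank0 row4 -> MISS (open row4); precharges=0
Acc 2: bank0 row2 -> MISS (open row2); precharges=1
Acc 3: bank1 row3 -> MISS (open row3); precharges=1
Acc 4: bank0 row1 -> MISS (open row1); precharges=2
Acc 5: bank0 row0 -> MISS (open row0); precharges=3
Acc 6: bank0 row2 -> MISS (open row2); precharges=4
Acc 7: bank1 row2 -> MISS (open row2); precharges=5
Acc 8: bank1 row3 -> MISS (open row3); precharges=6

Answer: 6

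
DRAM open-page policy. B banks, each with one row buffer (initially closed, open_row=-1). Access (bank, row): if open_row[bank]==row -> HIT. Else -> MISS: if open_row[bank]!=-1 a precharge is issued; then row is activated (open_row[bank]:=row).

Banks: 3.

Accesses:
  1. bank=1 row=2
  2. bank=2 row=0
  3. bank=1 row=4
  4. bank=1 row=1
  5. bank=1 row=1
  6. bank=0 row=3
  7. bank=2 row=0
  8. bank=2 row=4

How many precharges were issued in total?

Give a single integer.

Answer: 3

Derivation:
Acc 1: bank1 row2 -> MISS (open row2); precharges=0
Acc 2: bank2 row0 -> MISS (open row0); precharges=0
Acc 3: bank1 row4 -> MISS (open row4); precharges=1
Acc 4: bank1 row1 -> MISS (open row1); precharges=2
Acc 5: bank1 row1 -> HIT
Acc 6: bank0 row3 -> MISS (open row3); precharges=2
Acc 7: bank2 row0 -> HIT
Acc 8: bank2 row4 -> MISS (open row4); precharges=3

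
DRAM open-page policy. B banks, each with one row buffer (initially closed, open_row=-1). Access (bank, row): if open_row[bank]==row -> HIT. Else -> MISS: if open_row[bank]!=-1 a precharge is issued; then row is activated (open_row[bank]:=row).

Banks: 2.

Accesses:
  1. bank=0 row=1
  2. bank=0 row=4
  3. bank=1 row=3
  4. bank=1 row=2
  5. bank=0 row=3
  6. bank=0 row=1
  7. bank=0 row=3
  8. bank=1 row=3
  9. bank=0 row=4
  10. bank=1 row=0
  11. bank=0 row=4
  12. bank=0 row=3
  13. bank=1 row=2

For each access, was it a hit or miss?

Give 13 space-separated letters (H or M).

Answer: M M M M M M M M M M H M M

Derivation:
Acc 1: bank0 row1 -> MISS (open row1); precharges=0
Acc 2: bank0 row4 -> MISS (open row4); precharges=1
Acc 3: bank1 row3 -> MISS (open row3); precharges=1
Acc 4: bank1 row2 -> MISS (open row2); precharges=2
Acc 5: bank0 row3 -> MISS (open row3); precharges=3
Acc 6: bank0 row1 -> MISS (open row1); precharges=4
Acc 7: bank0 row3 -> MISS (open row3); precharges=5
Acc 8: bank1 row3 -> MISS (open row3); precharges=6
Acc 9: bank0 row4 -> MISS (open row4); precharges=7
Acc 10: bank1 row0 -> MISS (open row0); precharges=8
Acc 11: bank0 row4 -> HIT
Acc 12: bank0 row3 -> MISS (open row3); precharges=9
Acc 13: bank1 row2 -> MISS (open row2); precharges=10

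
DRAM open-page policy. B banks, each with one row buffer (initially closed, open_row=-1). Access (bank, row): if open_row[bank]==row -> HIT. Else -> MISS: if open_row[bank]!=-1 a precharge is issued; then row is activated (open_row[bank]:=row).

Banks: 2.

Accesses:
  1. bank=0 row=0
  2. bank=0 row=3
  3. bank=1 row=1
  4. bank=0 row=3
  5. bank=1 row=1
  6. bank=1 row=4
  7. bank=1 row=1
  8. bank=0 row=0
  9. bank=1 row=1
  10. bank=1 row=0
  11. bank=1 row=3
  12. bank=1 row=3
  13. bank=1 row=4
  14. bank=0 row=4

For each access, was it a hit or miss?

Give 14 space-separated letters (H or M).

Acc 1: bank0 row0 -> MISS (open row0); precharges=0
Acc 2: bank0 row3 -> MISS (open row3); precharges=1
Acc 3: bank1 row1 -> MISS (open row1); precharges=1
Acc 4: bank0 row3 -> HIT
Acc 5: bank1 row1 -> HIT
Acc 6: bank1 row4 -> MISS (open row4); precharges=2
Acc 7: bank1 row1 -> MISS (open row1); precharges=3
Acc 8: bank0 row0 -> MISS (open row0); precharges=4
Acc 9: bank1 row1 -> HIT
Acc 10: bank1 row0 -> MISS (open row0); precharges=5
Acc 11: bank1 row3 -> MISS (open row3); precharges=6
Acc 12: bank1 row3 -> HIT
Acc 13: bank1 row4 -> MISS (open row4); precharges=7
Acc 14: bank0 row4 -> MISS (open row4); precharges=8

Answer: M M M H H M M M H M M H M M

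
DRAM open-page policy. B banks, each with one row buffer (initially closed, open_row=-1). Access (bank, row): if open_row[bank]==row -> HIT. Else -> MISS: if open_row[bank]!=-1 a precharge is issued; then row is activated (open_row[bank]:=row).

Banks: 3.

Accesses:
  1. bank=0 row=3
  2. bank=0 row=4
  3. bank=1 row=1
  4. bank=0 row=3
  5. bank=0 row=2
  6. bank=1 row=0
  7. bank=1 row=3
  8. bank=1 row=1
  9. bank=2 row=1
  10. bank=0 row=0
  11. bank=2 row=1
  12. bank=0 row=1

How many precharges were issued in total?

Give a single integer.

Answer: 8

Derivation:
Acc 1: bank0 row3 -> MISS (open row3); precharges=0
Acc 2: bank0 row4 -> MISS (open row4); precharges=1
Acc 3: bank1 row1 -> MISS (open row1); precharges=1
Acc 4: bank0 row3 -> MISS (open row3); precharges=2
Acc 5: bank0 row2 -> MISS (open row2); precharges=3
Acc 6: bank1 row0 -> MISS (open row0); precharges=4
Acc 7: bank1 row3 -> MISS (open row3); precharges=5
Acc 8: bank1 row1 -> MISS (open row1); precharges=6
Acc 9: bank2 row1 -> MISS (open row1); precharges=6
Acc 10: bank0 row0 -> MISS (open row0); precharges=7
Acc 11: bank2 row1 -> HIT
Acc 12: bank0 row1 -> MISS (open row1); precharges=8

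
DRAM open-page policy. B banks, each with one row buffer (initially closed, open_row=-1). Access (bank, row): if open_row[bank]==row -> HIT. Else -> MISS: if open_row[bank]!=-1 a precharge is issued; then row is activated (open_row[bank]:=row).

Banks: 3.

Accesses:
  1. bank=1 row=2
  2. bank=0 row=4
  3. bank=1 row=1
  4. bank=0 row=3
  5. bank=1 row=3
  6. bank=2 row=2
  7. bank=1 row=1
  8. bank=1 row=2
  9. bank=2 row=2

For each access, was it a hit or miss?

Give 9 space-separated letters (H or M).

Acc 1: bank1 row2 -> MISS (open row2); precharges=0
Acc 2: bank0 row4 -> MISS (open row4); precharges=0
Acc 3: bank1 row1 -> MISS (open row1); precharges=1
Acc 4: bank0 row3 -> MISS (open row3); precharges=2
Acc 5: bank1 row3 -> MISS (open row3); precharges=3
Acc 6: bank2 row2 -> MISS (open row2); precharges=3
Acc 7: bank1 row1 -> MISS (open row1); precharges=4
Acc 8: bank1 row2 -> MISS (open row2); precharges=5
Acc 9: bank2 row2 -> HIT

Answer: M M M M M M M M H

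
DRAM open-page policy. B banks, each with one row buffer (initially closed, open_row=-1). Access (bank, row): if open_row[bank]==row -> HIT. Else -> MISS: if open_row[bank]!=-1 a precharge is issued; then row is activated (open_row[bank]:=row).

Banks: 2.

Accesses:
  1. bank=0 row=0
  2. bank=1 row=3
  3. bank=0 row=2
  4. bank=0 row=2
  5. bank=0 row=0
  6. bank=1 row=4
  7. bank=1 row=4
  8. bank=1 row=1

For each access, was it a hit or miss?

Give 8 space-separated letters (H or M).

Answer: M M M H M M H M

Derivation:
Acc 1: bank0 row0 -> MISS (open row0); precharges=0
Acc 2: bank1 row3 -> MISS (open row3); precharges=0
Acc 3: bank0 row2 -> MISS (open row2); precharges=1
Acc 4: bank0 row2 -> HIT
Acc 5: bank0 row0 -> MISS (open row0); precharges=2
Acc 6: bank1 row4 -> MISS (open row4); precharges=3
Acc 7: bank1 row4 -> HIT
Acc 8: bank1 row1 -> MISS (open row1); precharges=4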